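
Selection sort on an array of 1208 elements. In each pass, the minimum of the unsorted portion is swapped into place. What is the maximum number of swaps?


Selection sort performs one swap per pass:
  Pass 1: find min in positions 0 to 1207, swap with position 0
  Pass 2: find min in positions 1 to 1207, swap with position 1
  Pass 3: find min in positions 2 to 1207, swap with position 2
  Pass 4: find min in positions 3 to 1207, swap with position 3
  Pass 5: find min in positions 4 to 1207, swap with position 4
  ... (1202 more passes)
Total passes (and swaps) = n - 1 = 1208 - 1 = 1207


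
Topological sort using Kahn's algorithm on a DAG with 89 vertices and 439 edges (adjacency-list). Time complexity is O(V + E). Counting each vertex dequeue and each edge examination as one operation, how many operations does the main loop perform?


Kahn's algorithm:
  1. Compute in-degrees: O(V + E)
  2. Process queue: each vertex dequeued once (O(V))
     each edge examined once (O(E))
Total = V + E = 89 + 439 = 528


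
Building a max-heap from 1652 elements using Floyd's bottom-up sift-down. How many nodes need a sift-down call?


In a heap of 1652 elements (0-indexed array):
  Last element index: 1651
  Parent of last element: floor((1651 - 1) / 2) = 825
  Internal nodes: indices 0 to 825
  Count = floor(1652/2) = 826


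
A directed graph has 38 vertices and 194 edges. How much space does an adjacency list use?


Adjacency list: one list head per vertex + one entry per edge
Vertex heads: 38
Edge entries: 194
Total = 38 + 194 = 232


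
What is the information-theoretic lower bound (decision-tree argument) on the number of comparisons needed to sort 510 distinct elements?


A binary decision tree of height h has at most 2^h leaves and needs at least n! of them, so h >= ceil(log2(n!)).
510! is far too large to multiply out, so use Stirling's series:
  ln(n!) ~ n ln n - n + (1/2) ln(2 pi n) + 1/(12n)  (error below 1/(360 n^3), negligible here)
  ln(510) = 6.2344107
  n ln n = 510 * 6.2344107 = 3179.5495
  (1/2) ln(2 pi * 510) = (1/2) ln(3204.4245) = 4.0361
  1/(12*510) = 0.0002
  ln(510!) ~ 3179.5495 - 510 + 4.0361 + 0.0002 = 2673.5858
Convert to base 2: log2(510!) = 2673.5858 / ln 2 = 2673.5858 / 0.69314718 = 3857.1690
ceil(3857.1690) = 3858


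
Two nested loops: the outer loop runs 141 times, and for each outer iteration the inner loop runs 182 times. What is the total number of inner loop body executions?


Outer loop: 141 iterations
Inner loop: 182 iterations per outer iteration
Total = 141 * 182 = 25662


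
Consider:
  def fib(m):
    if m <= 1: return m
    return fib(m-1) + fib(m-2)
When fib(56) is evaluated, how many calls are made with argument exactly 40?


Let N(m) = number of times fib(m) is called while evaluating fib(56).
N(56) = 1 (the initial call).
N(55) = 1 (only fib(56) calls it).
For 1 <= m <= 54: fib(m) is called by fib(m+1) and fib(m+2), so
  N(m) = N(m+1) + N(m+2).
fib(0) is called only by fib(2), so N(0) = N(2).
Walk down from m=56:
  N(56)=1, N(55)=1, N(54)=2, N(53)=3, N(52)=5, N(51)=8, N(50)=13, N(49)=21, N(48)=34, N(47)=55, N(46)=89, N(45)=144, N(44)=233, N(43)=377, N(42)=610, N(41)=987, N(40)=1597
N(40) = 1597


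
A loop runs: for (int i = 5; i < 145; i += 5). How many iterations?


Loop starts at i = 5, increments by 5, stops when i >= 145.
Number of iterations = ceil((145 - 5) / 5)
= ceil(140 / 5)
= 28


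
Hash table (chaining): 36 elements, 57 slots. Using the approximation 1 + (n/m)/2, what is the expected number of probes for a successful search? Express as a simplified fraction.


Computing expected probes:
alpha = 36/57
= 1 + alpha/2
= 1 + 36/(2*57)
= (2*57 + 36) / (2*57)
= 150/114 = 25/19


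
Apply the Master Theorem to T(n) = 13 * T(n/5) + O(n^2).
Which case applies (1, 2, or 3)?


The Master Theorem: T(n) = a*T(n/b) + O(n^c)
  a = 13, b = 5, c = 2
log_b(a) = log_5(13) ~ 1.594
Compare b^c with a: 5^2 = 25 > 13, so c > log_b(a).
Since c > log_b(a), Case 3 applies.
T(n) = O(n^2)
Master Theorem case = 3


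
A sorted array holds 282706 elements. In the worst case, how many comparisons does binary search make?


Halving sequence: 282706 -> 141353 -> 70676 -> 35338 -> 17669 -> 8834 -> 4417 -> 2208 -> 1104 -> 552 -> 276 -> 138 -> 69 -> 34 -> 17 -> 8 -> 4 -> 2 -> 1
Number of halvings = 18
Max comparisons = 18 + 1 = 19


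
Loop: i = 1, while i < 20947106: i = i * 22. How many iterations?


i multiplies by 22 each step:
i = 1 -> 22 -> 484 -> 10648 -> 234256 -> 5153632 -> 113379904 (stop)
Iterations = ceil(log_22(20947106)) = 6


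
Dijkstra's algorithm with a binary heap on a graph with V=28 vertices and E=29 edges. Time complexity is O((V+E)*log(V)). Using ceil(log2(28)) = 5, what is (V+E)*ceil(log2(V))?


Dijkstra with a binary heap: each vertex is extracted once, each edge may relax once.
Each heap operation costs O(log V).
V + E = 28 + 29 = 57
ceil(log2(28)) = 5 (since 2^4 = 16 < 28 <= 32 = 2^5)
Total heap work = (V+E) * ceil(log2(V)) = 57 * 5 = 285


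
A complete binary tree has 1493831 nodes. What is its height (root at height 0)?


In a complete binary tree, level k holds nodes 2^k .. 2^(k+1)-1 (1-indexed).
Height = floor(log2(n)) = floor(log2(1493831)) = 20
Check: 2^20 = 1048576 <= 1493831 < 2097152 = 2^21


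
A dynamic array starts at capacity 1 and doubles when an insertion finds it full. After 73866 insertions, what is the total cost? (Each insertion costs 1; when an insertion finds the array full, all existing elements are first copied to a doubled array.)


Insertion cost: 73866 (one per element)
Resizes occur just before inserting elements 2, 3, 5, 9, ...
Elements copied at each resize: 1 + 2 + 4 + 8 + 16 + 32 + 64 + 128 + 256 + 512 + 1024 + 2048 + 4096 + 8192 + 16384 + 32768 + 65536
Sum of copies = 131071 (geometric series: 2^k - 1)
Total = 73866 + 131071 = 204937


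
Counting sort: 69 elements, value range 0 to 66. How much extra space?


n = 69 (output array)
k = 67 (count array for 67 distinct values)
Extra space = 69 + 67 = 136


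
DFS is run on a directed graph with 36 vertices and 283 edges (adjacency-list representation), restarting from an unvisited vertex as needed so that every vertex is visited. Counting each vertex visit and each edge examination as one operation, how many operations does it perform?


A full DFS traversal processes each vertex exactly once (push/pop on stack).
Each directed edge is examined once.
V = 36, E = 283
V + E = 319


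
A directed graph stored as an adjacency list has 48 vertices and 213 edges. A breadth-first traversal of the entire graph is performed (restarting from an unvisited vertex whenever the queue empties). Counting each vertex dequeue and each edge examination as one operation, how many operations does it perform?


A full BFS traversal dequeues each vertex once and examines each edge once.
Vertex visits: 48
Edge visits: 213
V + E = 48 + 213 = 261


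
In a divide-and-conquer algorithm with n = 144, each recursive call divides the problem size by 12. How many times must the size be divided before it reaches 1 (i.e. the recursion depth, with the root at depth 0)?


Number of divisions = log_12(144)
Sizes: 144 -> 12 -> 1 (2 divisions)
Recursion depth = 2


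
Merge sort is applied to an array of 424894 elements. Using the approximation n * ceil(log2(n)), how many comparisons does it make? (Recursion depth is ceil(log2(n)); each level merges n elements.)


Merge sort divides the array into halves recursively.
Number of levels = ceil(log2(424894)) = 19
At each level, approximately n = 424894 comparisons are needed for merging.
Total comparisons ~ n * ceil(log2(n)) = 424894 * 19 = 8072986


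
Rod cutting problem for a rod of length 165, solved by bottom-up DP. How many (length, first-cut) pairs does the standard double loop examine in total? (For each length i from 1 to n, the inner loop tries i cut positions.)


For each subproblem length i = 1..165, the inner loop considers i possible first cuts.
Total = 1 + 2 + ... + 165
= 165*(165+1)/2
= 165*166/2 = 13695


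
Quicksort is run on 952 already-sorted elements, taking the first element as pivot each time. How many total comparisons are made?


Sum of comparisons per partition:
951 + 950 + ... + 1 + 0
= 952 * (952 - 1) / 2
= 952 * 951 / 2
= 452676


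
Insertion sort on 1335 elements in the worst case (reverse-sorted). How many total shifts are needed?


In the worst case (reverse-sorted), each element shifts past all previous:
  Element 1: 1 shifts
  Element 2: 2 shifts
  Element 3: 3 shifts
  Element 4: 4 shifts
  Element 5: 5 shifts
  ...
  Element 1334: 1334 shifts
Total = 1 + 2 + ... + 1334
= 1335*(1335-1)/2 = 890445


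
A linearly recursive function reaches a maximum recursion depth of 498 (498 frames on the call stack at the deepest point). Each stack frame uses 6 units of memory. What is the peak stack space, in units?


Maximum recursion depth = 498 frames
Memory per frame = 6 units
Total stack space = depth * frame_size
= 498 * 6 = 2988


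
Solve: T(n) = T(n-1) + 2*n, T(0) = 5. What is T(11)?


Expanding the recurrence:
T(11) = T(10) + 2*11
       = T(9) + 2*10 + 2*11
       ...
       = T(0) + 2*(1 + 2 + ... + 11)
       = 5 + 2 * 11*12/2
       = 5 + 2 * 66
       = 5 + 132 = 137


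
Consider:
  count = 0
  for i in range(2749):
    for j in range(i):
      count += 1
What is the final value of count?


For each i, the inner loop runs i times:
  i=0: inner runs 0 times
  i=1: inner runs 1 time
  i=2: inner runs 2 times
  i=3: inner runs 3 times
  i=4: inner runs 4 times
  i=5: inner runs 5 times
  i=6: inner runs 6 times
  i=7: inner runs 7 times
  ...
Total = 0 + 1 + 2 + ... + 2748 = 2749*(2749-1)/2 = 3777126


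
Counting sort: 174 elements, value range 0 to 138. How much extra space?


n = 174 (output array)
k = 139 (count array for 139 distinct values)
Extra space = 174 + 139 = 313


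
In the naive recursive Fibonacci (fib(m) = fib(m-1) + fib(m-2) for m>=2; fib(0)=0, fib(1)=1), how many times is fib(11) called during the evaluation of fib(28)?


Let N(m) = number of times fib(m) is called while evaluating fib(28).
N(28) = 1 (the initial call).
N(27) = 1 (only fib(28) calls it).
For 1 <= m <= 26: fib(m) is called by fib(m+1) and fib(m+2), so
  N(m) = N(m+1) + N(m+2).
fib(0) is called only by fib(2), so N(0) = N(2).
Walk down from m=28:
  N(28)=1, N(27)=1, N(26)=2, N(25)=3, N(24)=5, N(23)=8, N(22)=13, N(21)=21, N(20)=34, N(19)=55, N(18)=89, N(17)=144, N(16)=233, N(15)=377, N(14)=610, N(13)=987, N(12)=1597, N(11)=2584
N(11) = 2584


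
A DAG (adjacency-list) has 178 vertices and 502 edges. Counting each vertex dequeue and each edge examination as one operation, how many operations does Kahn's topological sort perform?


V = 178 (vertex processing)
E = 502 (edge processing)
V + E = 178 + 502 = 680


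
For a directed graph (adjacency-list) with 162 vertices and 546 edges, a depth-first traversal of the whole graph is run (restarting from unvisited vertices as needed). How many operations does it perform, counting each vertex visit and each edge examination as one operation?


A full DFS traversal visits each vertex once and examines each edge once.
V = 162
E = 546
Sum = 162 + 546 = 708


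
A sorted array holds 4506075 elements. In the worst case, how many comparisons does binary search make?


Halving sequence: 4506075 -> 2253037 -> 1126518 -> 563259 -> 281629 -> 140814 -> 70407 -> 35203 -> 17601 -> 8800 -> 4400 -> 2200 -> 1100 -> 550 -> 275 -> 137 -> 68 -> 34 -> 17 -> 8 -> 4 -> 2 -> 1
Number of halvings = 22
Max comparisons = 22 + 1 = 23


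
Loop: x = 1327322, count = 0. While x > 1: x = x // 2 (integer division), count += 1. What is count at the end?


The variable x halves each step:
x = 1327322 -> 663661 -> 331830 -> 165915 -> 82957 -> 41478 -> 20739 -> 10369 -> 5184 -> 2592 -> 1296 -> 648 -> 324 -> 162 -> 81 -> 40 -> 20 -> 10 -> 5 -> 2 -> 1
Number of halvings = floor(log2(1327322)) = 20


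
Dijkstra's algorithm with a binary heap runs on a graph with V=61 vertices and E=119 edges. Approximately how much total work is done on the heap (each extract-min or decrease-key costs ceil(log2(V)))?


Dijkstra with a binary heap: each vertex is extracted once, each edge may relax once.
Each heap operation costs O(log V).
V + E = 61 + 119 = 180
ceil(log2(61)) = 6 (since 2^5 = 32 < 61 <= 64 = 2^6)
Total heap work = (V+E) * ceil(log2(V)) = 180 * 6 = 1080


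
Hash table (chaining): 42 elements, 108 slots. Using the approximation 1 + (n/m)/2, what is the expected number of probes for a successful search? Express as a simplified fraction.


Computing expected probes:
alpha = 42/108
= 1 + alpha/2
= 1 + 42/(2*108)
= (2*108 + 42) / (2*108)
= 258/216 = 43/36


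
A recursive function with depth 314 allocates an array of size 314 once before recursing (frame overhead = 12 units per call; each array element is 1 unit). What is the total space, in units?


Array allocation: 314 units (allocated once)
Stack frames: 314 deep * 12 per frame = 3768 units
Total = 314 + 3768 = 4082


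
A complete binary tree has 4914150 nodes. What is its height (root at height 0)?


In a complete binary tree, level k holds nodes 2^k .. 2^(k+1)-1 (1-indexed).
Height = floor(log2(n)) = floor(log2(4914150)) = 22
Check: 2^22 = 4194304 <= 4914150 < 8388608 = 2^23


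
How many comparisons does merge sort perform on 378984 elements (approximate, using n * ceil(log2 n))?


Recursion depth: ceil(log2(378984)) = 19
Each recursion level merges n = 378984 elements
Total = 378984 * 19 = 7200696


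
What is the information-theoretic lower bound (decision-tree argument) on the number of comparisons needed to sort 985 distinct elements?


A binary decision tree of height h has at most 2^h leaves and needs at least n! of them, so h >= ceil(log2(n!)).
985! is far too large to multiply out, so use Stirling's series:
  ln(n!) ~ n ln n - n + (1/2) ln(2 pi n) + 1/(12n)  (error below 1/(360 n^3), negligible here)
  ln(985) = 6.8926416
  n ln n = 985 * 6.8926416 = 6789.2520
  (1/2) ln(2 pi * 985) = (1/2) ln(6188.9375) = 4.3653
  1/(12*985) = 0.0001
  ln(985!) ~ 6789.2520 - 985 + 4.3653 + 0.0001 = 5808.6174
Convert to base 2: log2(985!) = 5808.6174 / ln 2 = 5808.6174 / 0.69314718 = 8380.0635
ceil(8380.0635) = 8381


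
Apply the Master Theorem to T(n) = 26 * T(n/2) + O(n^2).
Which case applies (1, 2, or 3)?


The Master Theorem: T(n) = a*T(n/b) + O(n^c)
  a = 26, b = 2, c = 2
log_b(a) = log_2(26) ~ 4.7
Compare b^c with a: 2^2 = 4 < 26, so c < log_b(a).
Since c < log_b(a), Case 1 applies.
T(n) = O(n^(log_2 26)) ~ O(n^4.7)
Master Theorem case = 1


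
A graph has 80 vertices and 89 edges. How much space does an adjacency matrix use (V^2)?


Adjacency matrix: V x V grid of entries
Space = V^2 = 80^2 = 80 * 80 = 6400


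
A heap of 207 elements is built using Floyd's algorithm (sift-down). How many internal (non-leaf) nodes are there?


Leaf nodes occupy roughly half the array.
Sift-down is called for each internal node, starting from the last one.
Internal nodes = floor(n/2) = floor(207/2) = 103


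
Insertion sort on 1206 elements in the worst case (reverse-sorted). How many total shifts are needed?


In the worst case (reverse-sorted), each element shifts past all previous:
  Element 1: 1 shifts
  Element 2: 2 shifts
  Element 3: 3 shifts
  Element 4: 4 shifts
  Element 5: 5 shifts
  ...
  Element 1205: 1205 shifts
Total = 1 + 2 + ... + 1205
= 1206*(1206-1)/2 = 726615


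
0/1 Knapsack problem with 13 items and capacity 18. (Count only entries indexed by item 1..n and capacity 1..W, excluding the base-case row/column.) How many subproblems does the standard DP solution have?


The DP table is indexed by (item, capacity).
Rows: 13 items
Columns: 18 capacity values (1 to W)
Total subproblems = 13 * 18 = 234


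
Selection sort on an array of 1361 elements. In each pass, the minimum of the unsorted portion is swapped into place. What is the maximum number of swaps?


Selection sort performs one swap per pass:
  Pass 1: find min in positions 0 to 1360, swap with position 0
  Pass 2: find min in positions 1 to 1360, swap with position 1
  Pass 3: find min in positions 2 to 1360, swap with position 2
  Pass 4: find min in positions 3 to 1360, swap with position 3
  Pass 5: find min in positions 4 to 1360, swap with position 4
  ... (1355 more passes)
Total passes (and swaps) = n - 1 = 1361 - 1 = 1360


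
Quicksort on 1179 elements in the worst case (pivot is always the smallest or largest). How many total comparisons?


In the worst case, each partition step picks the worst pivot:
  Partition 1: 1178 comparisons (n-1 elements to compare)
  Partition 2: 1177 comparisons
  Partition 3: 1176 comparisons
  Partition 4: 1175 comparisons
  Partition 5: 1174 comparisons
  ...
  Last partition: 0 comparisons
Total = (n-1) + (n-2) + ... + 1 + 0 = n*(n-1)/2
= 1179*1178/2 = 694431


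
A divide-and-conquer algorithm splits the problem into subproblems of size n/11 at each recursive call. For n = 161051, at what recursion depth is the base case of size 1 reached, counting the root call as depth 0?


At each depth, the problem size is divided by 11:
  Depth 0: problem size = 161051
  Depth 1: problem size = 14641
  Depth 2: problem size = 1331
  Depth 3: problem size = 121
  Depth 4: problem size = 11
  Depth 5: problem size = 1 (base case)
The base case is reached at depth log_11(161051) = 5 (the tree has 6 levels counting depth 0, but the depth asked for is 5).
Recursion depth = 5


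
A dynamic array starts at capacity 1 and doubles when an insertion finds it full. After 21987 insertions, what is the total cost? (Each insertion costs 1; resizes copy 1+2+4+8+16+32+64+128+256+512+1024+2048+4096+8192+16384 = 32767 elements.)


Insertion cost: 21987 (one per element)
Resizes occur just before inserting elements 2, 3, 5, 9, ...
Elements copied at each resize: 1 + 2 + 4 + 8 + 16 + 32 + 64 + 128 + 256 + 512 + 1024 + 2048 + 4096 + 8192 + 16384
Sum of copies = 32767 (geometric series: 2^k - 1)
Total = 21987 + 32767 = 54754


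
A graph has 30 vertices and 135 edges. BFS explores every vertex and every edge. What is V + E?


A full BFS traversal dequeues each vertex once and examines each edge once.
Vertex visits: 30
Edge visits: 135
V + E = 30 + 135 = 165


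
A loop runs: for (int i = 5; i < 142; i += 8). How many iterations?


Loop starts at i = 5, increments by 8, stops when i >= 142.
Number of iterations = ceil((142 - 5) / 8)
= ceil(137 / 8)
= 18


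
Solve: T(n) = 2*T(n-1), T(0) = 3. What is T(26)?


Unrolling:
T(26) = 2*T(25) = 2^2*T(24) = ... = 2^26*T(0)
= 2^26 * 3
= 67108864 * 3 = 201326592


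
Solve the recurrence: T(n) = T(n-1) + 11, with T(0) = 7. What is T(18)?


Unrolling the recurrence:
T(18) = T(17) + 11
       = T(16) + 11 + 11
       = T(15) + 11*3
       ...
       = T(0) + 11*18
       = 7 + 198 = 205


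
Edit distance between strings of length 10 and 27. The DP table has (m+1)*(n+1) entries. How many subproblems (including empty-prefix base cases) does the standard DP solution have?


The table includes base cases (empty prefixes).
Rows: (m+1) = 11
Columns: (n+1) = 28
Total = 11 * 28 = 308


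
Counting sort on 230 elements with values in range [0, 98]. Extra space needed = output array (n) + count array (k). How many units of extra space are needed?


Output array size: 230 (to store sorted result)
Count array size: 99 (one slot per possible value, range 0 to 98)
Total extra space = 230 + 99 = 329


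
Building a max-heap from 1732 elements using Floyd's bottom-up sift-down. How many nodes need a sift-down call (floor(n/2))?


In a heap of 1732 elements (0-indexed array):
  Last element index: 1731
  Parent of last element: floor((1731 - 1) / 2) = 865
  Internal nodes: indices 0 to 865
  Count = floor(1732/2) = 866


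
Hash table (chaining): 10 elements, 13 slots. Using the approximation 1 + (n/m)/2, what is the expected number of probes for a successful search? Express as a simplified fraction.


Computing expected probes:
alpha = 10/13
= 1 + alpha/2
= 1 + 10/(2*13)
= (2*13 + 10) / (2*13)
= 36/26 = 18/13


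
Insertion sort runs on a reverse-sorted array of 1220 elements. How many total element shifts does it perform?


Sum of shifts = 1 + 2 + 3 + ... + 1219
= 1220 * 1219 / 2
= 1487180 / 2
= 743590


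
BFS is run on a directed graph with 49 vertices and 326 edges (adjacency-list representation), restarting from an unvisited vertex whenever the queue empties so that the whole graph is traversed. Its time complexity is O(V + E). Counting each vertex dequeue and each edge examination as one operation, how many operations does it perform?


A full BFS traversal dequeues each vertex exactly once and examines each directed edge exactly once.
V = 49 (vertex processing cost)
E = 326 (edge examination cost)
Total operations proportional to V + E = 49 + 326 = 375


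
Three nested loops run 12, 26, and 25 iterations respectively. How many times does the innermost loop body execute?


Loop 1 (outermost): 12 iterations
Loop 2 (middle): 26 iterations per outer
Loop 3 (innermost): 25 iterations per middle
Total = 12 * 26 * 25 = 7800


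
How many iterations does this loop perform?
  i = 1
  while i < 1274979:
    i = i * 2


The loop variable doubles each iteration:
i = 1 -> 2 -> 4 -> 8 -> 16 -> 32 -> 64 -> 128 -> 256 -> 512 -> 1024 -> 2048 -> 4096 -> 8192 -> 16384 -> 32768 -> 65536 -> 131072 -> 262144 -> 524288 -> 1048576 -> 2097152 (stop, 2097152 >= 1274979)
Number of doublings = ceil(log2(1274979)) = 21


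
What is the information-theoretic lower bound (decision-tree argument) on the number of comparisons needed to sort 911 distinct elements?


A binary decision tree of height h has at most 2^h leaves and needs at least n! of them, so h >= ceil(log2(n!)).
911! is far too large to multiply out, so use Stirling's series:
  ln(n!) ~ n ln n - n + (1/2) ln(2 pi n) + 1/(12n)  (error below 1/(360 n^3), negligible here)
  ln(911) = 6.8145429
  n ln n = 911 * 6.8145429 = 6208.0486
  (1/2) ln(2 pi * 911) = (1/2) ln(5723.9818) = 4.3262
  1/(12*911) = 0.0001
  ln(911!) ~ 6208.0486 - 911 + 4.3262 + 0.0001 = 5301.3749
Convert to base 2: log2(911!) = 5301.3749 / ln 2 = 5301.3749 / 0.69314718 = 7648.2673
ceil(7648.2673) = 7649


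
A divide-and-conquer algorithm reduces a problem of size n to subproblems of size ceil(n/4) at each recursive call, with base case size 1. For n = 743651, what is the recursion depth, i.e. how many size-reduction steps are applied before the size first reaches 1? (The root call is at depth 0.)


Each step divides the size by 4 (rounding up); after k steps the size is ceil(n/4^k), which equals 1 exactly when 4^k >= n.
So the depth is the smallest k with 4^k >= 743651, i.e. ceil(log_4(743651)).
4^9 = 262144 < 743651 <= 1048576 = 4^10
Recursion depth = 10


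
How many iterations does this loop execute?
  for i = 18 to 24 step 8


The loop variable i takes values starting at 18 and increments by 8 each iteration.
Sequence: i = 18
The upper bound 24 is inclusive, so the count is floor((last - first) / step) + 1:
floor((24 - 18) / 8) + 1 = floor(6/8) + 1 = 0 + 1 = 1


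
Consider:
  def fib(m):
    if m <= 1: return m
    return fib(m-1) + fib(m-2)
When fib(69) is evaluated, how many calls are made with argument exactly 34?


Let N(m) = number of times fib(m) is called while evaluating fib(69).
N(69) = 1 (the initial call).
N(68) = 1 (only fib(69) calls it).
For 1 <= m <= 67: fib(m) is called by fib(m+1) and fib(m+2), so
  N(m) = N(m+1) + N(m+2).
fib(0) is called only by fib(2), so N(0) = N(2).
Walk down from m=69:
  N(69)=1, N(68)=1, N(67)=2, N(66)=3, N(65)=5, N(64)=8, N(63)=13, N(62)=21, N(61)=34, N(60)=55, N(59)=89, N(58)=144, N(57)=233, N(56)=377, N(55)=610, N(54)=987, N(53)=1597, N(52)=2584, N(51)=4181, N(50)=6765, N(49)=10946, N(48)=17711, N(47)=28657, N(46)=46368, N(45)=75025, N(44)=121393, N(43)=196418, N(42)=317811, N(41)=514229, N(40)=832040, N(39)=1346269, N(38)=2178309, N(37)=3524578, N(36)=5702887, N(35)=9227465, N(34)=14930352
N(34) = 14930352


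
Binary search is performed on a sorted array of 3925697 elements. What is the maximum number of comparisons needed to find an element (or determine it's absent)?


Binary search halves the search space each comparison:
  Step 1: search space = 3925697 -> 1962848
  Step 2: search space = 1962848 -> 981424
  Step 3: search space = 981424 -> 490712
  Step 4: search space = 490712 -> 245356
  Step 5: search space = 245356 -> 122678
  Step 6: search space = 122678 -> 61339
  Step 7: search space = 61339 -> 30669
  Step 8: search space = 30669 -> 15334
  Step 9: search space = 15334 -> 7667
  Step 10: search space = 7667 -> 3833
  Step 11: search space = 3833 -> 1916
  Step 12: search space = 1916 -> 958
  Step 13: search space = 958 -> 479
  Step 14: search space = 479 -> 239
  Step 15: search space = 239 -> 119
  Step 16: search space = 119 -> 59
  Step 17: search space = 59 -> 29
  Step 18: search space = 29 -> 14
  Step 19: search space = 14 -> 7
  Step 20: search space = 7 -> 3
  Step 21: search space = 3 -> 1
  Step 22: search space = 1 (final check)
Maximum comparisons = floor(log2(3925697)) + 1 = 21 + 1 = 22


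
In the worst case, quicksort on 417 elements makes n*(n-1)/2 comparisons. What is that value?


Sum of comparisons per partition:
416 + 415 + ... + 1 + 0
= 417 * (417 - 1) / 2
= 417 * 416 / 2
= 86736


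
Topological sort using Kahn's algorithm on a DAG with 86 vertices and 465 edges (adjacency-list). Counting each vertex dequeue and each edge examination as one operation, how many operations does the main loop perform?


Kahn's algorithm:
  1. Compute in-degrees: O(V + E)
  2. Process queue: each vertex dequeued once (O(V))
     each edge examined once (O(E))
Total = V + E = 86 + 465 = 551


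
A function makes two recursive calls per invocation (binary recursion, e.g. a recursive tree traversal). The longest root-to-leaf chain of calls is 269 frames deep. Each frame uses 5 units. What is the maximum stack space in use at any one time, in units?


Binary recursion: the two calls run one after the other, so only one root-to-leaf chain of frames is on the stack at a time.
Maximum depth (longest chain) = 269 frames
Each frame = 5 units
Max stack space = 269 * 5 = 1345


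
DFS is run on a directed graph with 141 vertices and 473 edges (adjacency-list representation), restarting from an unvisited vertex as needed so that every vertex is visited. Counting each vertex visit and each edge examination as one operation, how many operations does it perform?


A full DFS traversal processes each vertex exactly once (push/pop on stack).
Each directed edge is examined once.
V = 141, E = 473
V + E = 614


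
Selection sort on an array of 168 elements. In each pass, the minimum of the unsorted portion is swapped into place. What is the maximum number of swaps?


Selection sort performs one swap per pass:
  Pass 1: find min in positions 0 to 167, swap with position 0
  Pass 2: find min in positions 1 to 167, swap with position 1
  Pass 3: find min in positions 2 to 167, swap with position 2
  Pass 4: find min in positions 3 to 167, swap with position 3
  Pass 5: find min in positions 4 to 167, swap with position 4
  ... (162 more passes)
Total passes (and swaps) = n - 1 = 168 - 1 = 167


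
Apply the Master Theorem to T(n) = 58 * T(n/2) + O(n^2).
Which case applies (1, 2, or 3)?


The Master Theorem: T(n) = a*T(n/b) + O(n^c)
  a = 58, b = 2, c = 2
log_b(a) = log_2(58) ~ 5.858
Compare b^c with a: 2^2 = 4 < 58, so c < log_b(a).
Since c < log_b(a), Case 1 applies.
T(n) = O(n^(log_2 58)) ~ O(n^5.858)
Master Theorem case = 1


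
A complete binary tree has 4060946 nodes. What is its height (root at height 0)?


In a complete binary tree, level k holds nodes 2^k .. 2^(k+1)-1 (1-indexed).
Height = floor(log2(n)) = floor(log2(4060946)) = 21
Check: 2^21 = 2097152 <= 4060946 < 4194304 = 2^22


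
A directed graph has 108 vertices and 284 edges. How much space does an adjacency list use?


Adjacency list: one list head per vertex + one entry per edge
Vertex heads: 108
Edge entries: 284
Total = 108 + 284 = 392


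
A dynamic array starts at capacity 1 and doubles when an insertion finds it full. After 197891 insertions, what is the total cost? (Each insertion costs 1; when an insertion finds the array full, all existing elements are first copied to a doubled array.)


Insertion cost: 197891 (one per element)
Resizes occur just before inserting elements 2, 3, 5, 9, ...
Elements copied at each resize: 1 + 2 + 4 + 8 + 16 + 32 + 64 + 128 + 256 + 512 + 1024 + 2048 + 4096 + 8192 + 16384 + 32768 + 65536 + 131072
Sum of copies = 262143 (geometric series: 2^k - 1)
Total = 197891 + 262143 = 460034


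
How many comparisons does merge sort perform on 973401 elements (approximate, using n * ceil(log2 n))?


Recursion depth: ceil(log2(973401)) = 20
Each recursion level merges n = 973401 elements
Total = 973401 * 20 = 19468020


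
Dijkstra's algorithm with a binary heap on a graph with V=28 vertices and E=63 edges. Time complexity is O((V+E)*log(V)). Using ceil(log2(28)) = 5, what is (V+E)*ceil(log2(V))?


Dijkstra with a binary heap: each vertex is extracted once, each edge may relax once.
Each heap operation costs O(log V).
V + E = 28 + 63 = 91
ceil(log2(28)) = 5 (since 2^4 = 16 < 28 <= 32 = 2^5)
Total heap work = (V+E) * ceil(log2(V)) = 91 * 5 = 455


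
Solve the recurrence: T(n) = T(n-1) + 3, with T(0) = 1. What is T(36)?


Unrolling the recurrence:
T(36) = T(35) + 3
       = T(34) + 3 + 3
       = T(33) + 3*3
       ...
       = T(0) + 3*36
       = 1 + 108 = 109


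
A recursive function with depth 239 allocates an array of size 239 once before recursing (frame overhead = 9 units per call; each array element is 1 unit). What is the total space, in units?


Array allocation: 239 units (allocated once)
Stack frames: 239 deep * 9 per frame = 2151 units
Total = 239 + 2151 = 2390


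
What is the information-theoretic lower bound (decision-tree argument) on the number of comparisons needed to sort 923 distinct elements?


A binary decision tree of height h has at most 2^h leaves and needs at least n! of them, so h >= ceil(log2(n!)).
923! is far too large to multiply out, so use Stirling's series:
  ln(n!) ~ n ln n - n + (1/2) ln(2 pi n) + 1/(12n)  (error below 1/(360 n^3), negligible here)
  ln(923) = 6.8276292
  n ln n = 923 * 6.8276292 = 6301.9018
  (1/2) ln(2 pi * 923) = (1/2) ln(5799.3800) = 4.3328
  1/(12*923) = 0.0001
  ln(923!) ~ 6301.9018 - 923 + 4.3328 + 0.0001 = 5383.2347
Convert to base 2: log2(923!) = 5383.2347 / ln 2 = 5383.2347 / 0.69314718 = 7766.3660
ceil(7766.3660) = 7767


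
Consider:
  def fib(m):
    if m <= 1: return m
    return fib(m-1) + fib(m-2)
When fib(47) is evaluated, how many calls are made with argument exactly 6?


Let N(m) = number of times fib(m) is called while evaluating fib(47).
N(47) = 1 (the initial call).
N(46) = 1 (only fib(47) calls it).
For 1 <= m <= 45: fib(m) is called by fib(m+1) and fib(m+2), so
  N(m) = N(m+1) + N(m+2).
fib(0) is called only by fib(2), so N(0) = N(2).
Walk down from m=47:
  N(47)=1, N(46)=1, N(45)=2, N(44)=3, N(43)=5, N(42)=8, N(41)=13, N(40)=21, N(39)=34, N(38)=55, N(37)=89, N(36)=144, N(35)=233, N(34)=377, N(33)=610, N(32)=987, N(31)=1597, N(30)=2584, N(29)=4181, N(28)=6765, N(27)=10946, N(26)=17711, N(25)=28657, N(24)=46368, N(23)=75025, N(22)=121393, N(21)=196418, N(20)=317811, N(19)=514229, N(18)=832040, N(17)=1346269, N(16)=2178309, N(15)=3524578, N(14)=5702887, N(13)=9227465, N(12)=14930352, N(11)=24157817, N(10)=39088169, N(9)=63245986, N(8)=102334155, N(7)=165580141, N(6)=267914296
N(6) = 267914296


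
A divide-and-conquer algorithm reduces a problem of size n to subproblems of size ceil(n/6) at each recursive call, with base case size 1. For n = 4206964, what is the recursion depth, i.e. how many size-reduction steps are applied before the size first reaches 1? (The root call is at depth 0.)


Each step divides the size by 6 (rounding up); after k steps the size is ceil(n/6^k), which equals 1 exactly when 6^k >= n.
So the depth is the smallest k with 6^k >= 4206964, i.e. ceil(log_6(4206964)).
6^8 = 1679616 < 4206964 <= 10077696 = 6^9
Recursion depth = 9


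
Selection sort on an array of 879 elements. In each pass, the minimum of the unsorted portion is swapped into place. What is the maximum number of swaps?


Selection sort performs one swap per pass:
  Pass 1: find min in positions 0 to 878, swap with position 0
  Pass 2: find min in positions 1 to 878, swap with position 1
  Pass 3: find min in positions 2 to 878, swap with position 2
  Pass 4: find min in positions 3 to 878, swap with position 3
  Pass 5: find min in positions 4 to 878, swap with position 4
  ... (873 more passes)
Total passes (and swaps) = n - 1 = 879 - 1 = 878


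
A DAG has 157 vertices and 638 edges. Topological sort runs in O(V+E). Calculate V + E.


V = 157 (vertex processing)
E = 638 (edge processing)
V + E = 157 + 638 = 795


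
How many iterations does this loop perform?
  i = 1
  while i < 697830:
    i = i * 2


The loop variable doubles each iteration:
i = 1 -> 2 -> 4 -> 8 -> 16 -> 32 -> 64 -> 128 -> 256 -> 512 -> 1024 -> 2048 -> 4096 -> 8192 -> 16384 -> 32768 -> 65536 -> 131072 -> 262144 -> 524288 -> 1048576 (stop, 1048576 >= 697830)
Number of doublings = ceil(log2(697830)) = 20


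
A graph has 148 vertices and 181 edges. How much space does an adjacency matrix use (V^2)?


Adjacency matrix: V x V grid of entries
Space = V^2 = 148^2 = 148 * 148 = 21904


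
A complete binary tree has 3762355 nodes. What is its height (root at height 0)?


In a complete binary tree, level k holds nodes 2^k .. 2^(k+1)-1 (1-indexed).
Height = floor(log2(n)) = floor(log2(3762355)) = 21
Check: 2^21 = 2097152 <= 3762355 < 4194304 = 2^22


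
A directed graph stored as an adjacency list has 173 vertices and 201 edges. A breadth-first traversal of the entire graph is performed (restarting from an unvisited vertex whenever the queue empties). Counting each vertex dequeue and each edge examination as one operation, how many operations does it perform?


A full BFS traversal dequeues each vertex once and examines each edge once.
Vertex visits: 173
Edge visits: 201
V + E = 173 + 201 = 374


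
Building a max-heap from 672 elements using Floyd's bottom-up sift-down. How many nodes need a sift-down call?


In a heap of 672 elements (0-indexed array):
  Last element index: 671
  Parent of last element: floor((671 - 1) / 2) = 335
  Internal nodes: indices 0 to 335
  Count = floor(672/2) = 336


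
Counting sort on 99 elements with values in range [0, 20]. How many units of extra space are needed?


Output array size: 99 (to store sorted result)
Count array size: 21 (one slot per possible value, range 0 to 20)
Total extra space = 99 + 21 = 120


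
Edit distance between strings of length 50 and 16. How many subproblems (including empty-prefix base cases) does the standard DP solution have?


The table includes base cases (empty prefixes).
Rows: (m+1) = 51
Columns: (n+1) = 17
Total = 51 * 17 = 867


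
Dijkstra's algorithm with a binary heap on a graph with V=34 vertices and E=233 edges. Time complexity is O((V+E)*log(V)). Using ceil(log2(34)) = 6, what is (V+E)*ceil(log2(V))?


Dijkstra with a binary heap: each vertex is extracted once, each edge may relax once.
Each heap operation costs O(log V).
V + E = 34 + 233 = 267
ceil(log2(34)) = 6 (since 2^5 = 32 < 34 <= 64 = 2^6)
Total heap work = (V+E) * ceil(log2(V)) = 267 * 6 = 1602


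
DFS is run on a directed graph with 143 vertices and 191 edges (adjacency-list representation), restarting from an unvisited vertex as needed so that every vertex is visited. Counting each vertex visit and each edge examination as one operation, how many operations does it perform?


A full DFS traversal processes each vertex exactly once (push/pop on stack).
Each directed edge is examined once.
V = 143, E = 191
V + E = 334


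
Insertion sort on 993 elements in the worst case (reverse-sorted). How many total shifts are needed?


In the worst case (reverse-sorted), each element shifts past all previous:
  Element 1: 1 shifts
  Element 2: 2 shifts
  Element 3: 3 shifts
  Element 4: 4 shifts
  Element 5: 5 shifts
  ...
  Element 992: 992 shifts
Total = 1 + 2 + ... + 992
= 993*(993-1)/2 = 492528


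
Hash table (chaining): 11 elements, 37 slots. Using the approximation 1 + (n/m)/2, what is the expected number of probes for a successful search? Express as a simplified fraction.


Computing expected probes:
alpha = 11/37
= 1 + alpha/2
= 1 + 11/(2*37)
= (2*37 + 11) / (2*37)
= 85/74


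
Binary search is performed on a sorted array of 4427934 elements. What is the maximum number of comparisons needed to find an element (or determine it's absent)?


Binary search halves the search space each comparison:
  Step 1: search space = 4427934 -> 2213967
  Step 2: search space = 2213967 -> 1106983
  Step 3: search space = 1106983 -> 553491
  Step 4: search space = 553491 -> 276745
  Step 5: search space = 276745 -> 138372
  Step 6: search space = 138372 -> 69186
  Step 7: search space = 69186 -> 34593
  Step 8: search space = 34593 -> 17296
  Step 9: search space = 17296 -> 8648
  Step 10: search space = 8648 -> 4324
  Step 11: search space = 4324 -> 2162
  Step 12: search space = 2162 -> 1081
  Step 13: search space = 1081 -> 540
  Step 14: search space = 540 -> 270
  Step 15: search space = 270 -> 135
  Step 16: search space = 135 -> 67
  Step 17: search space = 67 -> 33
  Step 18: search space = 33 -> 16
  Step 19: search space = 16 -> 8
  Step 20: search space = 8 -> 4
  Step 21: search space = 4 -> 2
  Step 22: search space = 2 -> 1
  Step 23: search space = 1 (final check)
Maximum comparisons = floor(log2(4427934)) + 1 = 22 + 1 = 23


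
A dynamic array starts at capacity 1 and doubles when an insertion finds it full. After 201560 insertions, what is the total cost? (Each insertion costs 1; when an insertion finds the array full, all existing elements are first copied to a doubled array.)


Insertion cost: 201560 (one per element)
Resizes occur just before inserting elements 2, 3, 5, 9, ...
Elements copied at each resize: 1 + 2 + 4 + 8 + 16 + 32 + 64 + 128 + 256 + 512 + 1024 + 2048 + 4096 + 8192 + 16384 + 32768 + 65536 + 131072
Sum of copies = 262143 (geometric series: 2^k - 1)
Total = 201560 + 262143 = 463703


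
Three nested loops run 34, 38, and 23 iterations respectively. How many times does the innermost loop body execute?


Loop 1 (outermost): 34 iterations
Loop 2 (middle): 38 iterations per outer
Loop 3 (innermost): 23 iterations per middle
Total = 34 * 38 * 23 = 29716


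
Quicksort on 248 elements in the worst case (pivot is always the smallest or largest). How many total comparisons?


In the worst case, each partition step picks the worst pivot:
  Partition 1: 247 comparisons (n-1 elements to compare)
  Partition 2: 246 comparisons
  Partition 3: 245 comparisons
  Partition 4: 244 comparisons
  Partition 5: 243 comparisons
  ...
  Last partition: 0 comparisons
Total = (n-1) + (n-2) + ... + 1 + 0 = n*(n-1)/2
= 248*247/2 = 30628


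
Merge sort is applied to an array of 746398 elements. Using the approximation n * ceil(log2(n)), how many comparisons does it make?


Merge sort divides the array into halves recursively.
Number of levels = ceil(log2(746398)) = 20
At each level, approximately n = 746398 comparisons are needed for merging.
Total comparisons ~ n * ceil(log2(n)) = 746398 * 20 = 14927960


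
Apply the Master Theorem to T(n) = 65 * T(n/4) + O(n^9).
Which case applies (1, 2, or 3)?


The Master Theorem: T(n) = a*T(n/b) + O(n^c)
  a = 65, b = 4, c = 9
log_b(a) = log_4(65) ~ 3.011
Compare b^c with a: 4^9 = 262144 > 65, so c > log_b(a).
Since c > log_b(a), Case 3 applies.
T(n) = O(n^9)
Master Theorem case = 3
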